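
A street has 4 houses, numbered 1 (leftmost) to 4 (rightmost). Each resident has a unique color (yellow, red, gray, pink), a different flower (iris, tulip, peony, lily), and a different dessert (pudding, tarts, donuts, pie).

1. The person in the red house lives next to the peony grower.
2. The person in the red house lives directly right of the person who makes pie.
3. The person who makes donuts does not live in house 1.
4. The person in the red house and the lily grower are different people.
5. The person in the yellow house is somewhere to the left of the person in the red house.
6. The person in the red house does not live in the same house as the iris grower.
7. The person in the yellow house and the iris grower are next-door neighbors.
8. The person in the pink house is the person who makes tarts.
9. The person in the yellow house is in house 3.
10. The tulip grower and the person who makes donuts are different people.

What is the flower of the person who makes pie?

Clue 9: the person in the yellow house is in house 3.
Clue 5 places the person in the red house in house 4.
From clue 7, the iris grower must be in house 2.
The peony grower is in house 3 (clue 1).
The person who makes pie is in house 3 (clue 2).
House 1 flower: only lily fits.
House 4 flower: only tulip fits.
Clue 10: the person who makes donuts is in house 2.
House 4 dessert: only pudding fits.
The person in the pink house is in house 1 (clue 8).
So house 2 gets gray for color.
The only dessert still possible for house 1 is tarts.
So: house 1 = pink/lily/tarts, house 2 = gray/iris/donuts, house 3 = yellow/peony/pie, house 4 = red/tulip/pudding.

peony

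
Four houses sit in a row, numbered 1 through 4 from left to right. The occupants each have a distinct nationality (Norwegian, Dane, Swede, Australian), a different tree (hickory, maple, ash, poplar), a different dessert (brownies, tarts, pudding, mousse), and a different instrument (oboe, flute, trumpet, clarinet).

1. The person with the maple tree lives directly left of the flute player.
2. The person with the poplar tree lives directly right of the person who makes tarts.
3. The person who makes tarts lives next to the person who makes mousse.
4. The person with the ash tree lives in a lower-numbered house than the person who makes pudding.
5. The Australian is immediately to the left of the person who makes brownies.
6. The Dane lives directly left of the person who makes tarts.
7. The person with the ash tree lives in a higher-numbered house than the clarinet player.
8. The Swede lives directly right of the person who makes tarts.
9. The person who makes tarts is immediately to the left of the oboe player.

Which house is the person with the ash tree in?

The only dessert still possible for house 1 is mousse.
From clue 3, the person who makes tarts must be in house 2.
The Dane is in house 1 (clue 6).
Clue 8: the Swede is in house 3.
From clue 9, the oboe player must be in house 3.
That leaves Australian as the nationality for house 2.
House 4 nationality: only Norwegian fits.
By clue 2, the person with the poplar tree is in house 3.
The person who makes brownies is in house 3 (clue 5).
That leaves hickory as the tree for house 4.
So house 4 gets pudding for dessert.
By clue 1, the flute player is in house 2.
The clarinet player is in house 1 (clue 7).
The only tree still possible for house 1 is maple.
So house 2 gets ash for tree.
That leaves trumpet as the instrument for house 4.
So: house 1 = Dane/maple/mousse/clarinet, house 2 = Australian/ash/tarts/flute, house 3 = Swede/poplar/brownies/oboe, house 4 = Norwegian/hickory/pudding/trumpet.

2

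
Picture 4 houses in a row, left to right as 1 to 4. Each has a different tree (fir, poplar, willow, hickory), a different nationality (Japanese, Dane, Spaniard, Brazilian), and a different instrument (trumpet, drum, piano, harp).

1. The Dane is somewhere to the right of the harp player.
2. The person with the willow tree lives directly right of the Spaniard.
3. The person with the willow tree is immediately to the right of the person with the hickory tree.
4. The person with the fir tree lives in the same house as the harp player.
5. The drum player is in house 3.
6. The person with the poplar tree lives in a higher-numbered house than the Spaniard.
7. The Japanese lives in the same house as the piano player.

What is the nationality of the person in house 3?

Dane

Clue 5: the drum player is in house 3.
The person with the fir tree is narrowed to house 1 or 2; consider each.
Placing it in house 2 leads to a contradiction, so it's in house 1.
Clue 4: the harp player is in house 1.
That leaves hickory as the tree for house 2.
House 1 nationality: only Brazilian fits.
From clue 3, the person with the willow tree must be in house 3.
That leaves poplar as the tree for house 4.
By clue 2, the Spaniard is in house 2.
That leaves Dane as the nationality for house 3.
House 4 nationality: only Japanese fits.
The piano player is in house 4 (clue 7).
The only instrument still possible for house 2 is trumpet.
So: house 1 = fir/Brazilian/harp, house 2 = hickory/Spaniard/trumpet, house 3 = willow/Dane/drum, house 4 = poplar/Japanese/piano.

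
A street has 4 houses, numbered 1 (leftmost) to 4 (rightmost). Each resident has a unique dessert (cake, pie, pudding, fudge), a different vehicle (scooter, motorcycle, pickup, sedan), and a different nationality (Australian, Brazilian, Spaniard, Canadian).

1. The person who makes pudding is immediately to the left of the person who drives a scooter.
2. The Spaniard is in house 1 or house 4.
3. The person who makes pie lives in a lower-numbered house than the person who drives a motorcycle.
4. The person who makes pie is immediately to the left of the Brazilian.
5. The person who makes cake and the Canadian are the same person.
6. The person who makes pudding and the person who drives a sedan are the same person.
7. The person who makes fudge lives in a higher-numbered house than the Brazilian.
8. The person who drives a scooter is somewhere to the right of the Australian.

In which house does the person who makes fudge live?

4

The person who makes fudge is narrowed to house 3 or 4; consider each.
Placing it in house 3 leads to a contradiction, so it's in house 4.
So house 4 gets Spaniard for nationality.
The person who makes pie is narrowed to house 1 or 2; consider each.
Placing it in house 2 leads to a contradiction, so it's in house 1.
Clue 4: the Brazilian is in house 2.
The person who makes cake is in house 3 (clue 5).
By clue 5, the Canadian is in house 3.
House 2 dessert: only pudding fits.
So house 1 gets pickup for vehicle.
So house 1 gets Australian for nationality.
The person who drives a scooter is in house 3 (clue 1).
Clue 6 places the person who drives a sedan in house 2.
The only vehicle still possible for house 4 is motorcycle.
So: house 1 = pie/pickup/Australian, house 2 = pudding/sedan/Brazilian, house 3 = cake/scooter/Canadian, house 4 = fudge/motorcycle/Spaniard.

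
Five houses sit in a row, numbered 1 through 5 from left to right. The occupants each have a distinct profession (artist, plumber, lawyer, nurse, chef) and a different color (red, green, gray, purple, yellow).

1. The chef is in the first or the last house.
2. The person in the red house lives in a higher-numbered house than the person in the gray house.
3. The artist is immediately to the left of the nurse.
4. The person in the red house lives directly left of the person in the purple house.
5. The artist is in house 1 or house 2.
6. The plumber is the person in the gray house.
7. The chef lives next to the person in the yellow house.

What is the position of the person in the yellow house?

4

So house 4 gets lawyer for profession.
House 5's profession must be chef (nothing else left).
Clue 7 places the person in the yellow house in house 4.
From clue 4, the person in the red house must be in house 2.
From clue 4, the person in the purple house must be in house 3.
House 3's profession must be nurse (nothing else left).
That leaves gray as the color for house 1.
The only color still possible for house 5 is green.
Clue 3 places the artist in house 2.
Clue 6: the plumber is in house 1.
So: house 1 = plumber/gray, house 2 = artist/red, house 3 = nurse/purple, house 4 = lawyer/yellow, house 5 = chef/green.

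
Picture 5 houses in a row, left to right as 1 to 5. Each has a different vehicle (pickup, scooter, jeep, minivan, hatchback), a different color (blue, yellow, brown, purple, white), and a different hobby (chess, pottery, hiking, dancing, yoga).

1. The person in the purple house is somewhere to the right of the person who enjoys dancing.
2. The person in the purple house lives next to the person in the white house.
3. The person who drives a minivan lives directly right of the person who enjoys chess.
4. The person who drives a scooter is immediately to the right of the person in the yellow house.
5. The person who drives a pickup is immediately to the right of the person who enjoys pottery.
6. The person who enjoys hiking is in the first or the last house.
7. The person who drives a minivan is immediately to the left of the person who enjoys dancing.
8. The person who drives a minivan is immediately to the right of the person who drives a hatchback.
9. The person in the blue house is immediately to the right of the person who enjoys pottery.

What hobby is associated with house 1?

The person who drives a hatchback is narrowed to house 1 or 2; consider each.
Placing it in house 2 leads to a contradiction, so it's in house 1.
By clue 8, the person who drives a minivan is in house 2.
From clue 3, the person who enjoys chess must be in house 1.
Clue 7 places the person who enjoys dancing in house 3.
That leaves brown as the color for house 1.
So house 2 gets yellow for color.
That leaves hiking as the hobby for house 5.
By clue 4, the person who drives a scooter is in house 3.
House 4 vehicle: only jeep fits.
The only vehicle still possible for house 5 is pickup.
By clue 5, the person who enjoys pottery is in house 4.
By clue 9, the person in the blue house is in house 5.
The only color still possible for house 3 is white.
House 4's color must be purple (nothing else left).
So house 2 gets yoga for hobby.
So: house 1 = hatchback/brown/chess, house 2 = minivan/yellow/yoga, house 3 = scooter/white/dancing, house 4 = jeep/purple/pottery, house 5 = pickup/blue/hiking.

chess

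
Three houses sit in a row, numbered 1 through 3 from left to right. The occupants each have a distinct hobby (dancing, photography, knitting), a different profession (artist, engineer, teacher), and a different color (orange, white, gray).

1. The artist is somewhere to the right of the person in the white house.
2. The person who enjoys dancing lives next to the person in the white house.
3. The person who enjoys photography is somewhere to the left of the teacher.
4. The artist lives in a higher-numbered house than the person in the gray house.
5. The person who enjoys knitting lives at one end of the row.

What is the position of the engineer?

So house 1 gets engineer for profession.
House 3 color: only orange fits.
The person who enjoys knitting is narrowed to house 1 or 3; consider each.
Placing it in house 1 leads to a contradiction, so it's in house 3.
The person who enjoys dancing is narrowed to house 1 or 2; consider each.
Placing it in house 1 leads to a contradiction, so it's in house 2.
The person in the white house is in house 1 (clue 2).
The only hobby still possible for house 1 is photography.
So house 2 gets gray for color.
Clue 4: the artist is in house 3.
That leaves teacher as the profession for house 2.
So: house 1 = photography/engineer/white, house 2 = dancing/teacher/gray, house 3 = knitting/artist/orange.

1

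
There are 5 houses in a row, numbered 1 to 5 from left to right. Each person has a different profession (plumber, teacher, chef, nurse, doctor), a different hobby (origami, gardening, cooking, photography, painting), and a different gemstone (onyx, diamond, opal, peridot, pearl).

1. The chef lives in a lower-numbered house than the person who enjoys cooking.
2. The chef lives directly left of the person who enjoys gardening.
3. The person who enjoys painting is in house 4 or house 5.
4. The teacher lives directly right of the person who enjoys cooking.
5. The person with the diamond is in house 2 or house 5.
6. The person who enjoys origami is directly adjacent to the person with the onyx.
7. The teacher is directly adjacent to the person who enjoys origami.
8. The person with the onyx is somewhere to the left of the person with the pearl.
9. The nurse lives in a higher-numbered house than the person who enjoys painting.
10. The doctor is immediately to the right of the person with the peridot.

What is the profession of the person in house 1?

The nurse is in house 5 (clue 9).
By clue 9, the person who enjoys painting is in house 4.
The only hobby still possible for house 1 is photography.
So house 5 gets origami for hobby.
Clue 6: the person with the onyx is in house 4.
From clue 7, the teacher must be in house 4.
Clue 8: the person with the pearl is in house 5.
By clue 4, the person who enjoys cooking is in house 3.
House 2's hobby must be gardening (nothing else left).
So house 1 gets peridot for gemstone.
That leaves diamond as the gemstone for house 2.
The only gemstone still possible for house 3 is opal.
From clue 2, the chef must be in house 1.
The doctor is in house 2 (clue 10).
So house 3 gets plumber for profession.
So: house 1 = chef/photography/peridot, house 2 = doctor/gardening/diamond, house 3 = plumber/cooking/opal, house 4 = teacher/painting/onyx, house 5 = nurse/origami/pearl.

chef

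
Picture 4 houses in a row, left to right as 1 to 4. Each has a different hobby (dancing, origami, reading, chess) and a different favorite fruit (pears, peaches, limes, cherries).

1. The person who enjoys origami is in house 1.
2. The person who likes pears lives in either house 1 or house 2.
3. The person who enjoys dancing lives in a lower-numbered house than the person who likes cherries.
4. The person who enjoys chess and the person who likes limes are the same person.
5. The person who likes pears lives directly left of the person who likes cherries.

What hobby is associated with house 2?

dancing

Clue 1 places the person who enjoys origami in house 1.
By clue 3, the person who enjoys dancing is in house 2.
From clue 3, the person who likes cherries must be in house 3.
From clue 5, the person who likes pears must be in house 2.
House 1 favorite fruit: only peaches fits.
That leaves limes as the favorite fruit for house 4.
By clue 4, the person who enjoys chess is in house 4.
House 3 hobby: only reading fits.
So: house 1 = origami/peaches, house 2 = dancing/pears, house 3 = reading/cherries, house 4 = chess/limes.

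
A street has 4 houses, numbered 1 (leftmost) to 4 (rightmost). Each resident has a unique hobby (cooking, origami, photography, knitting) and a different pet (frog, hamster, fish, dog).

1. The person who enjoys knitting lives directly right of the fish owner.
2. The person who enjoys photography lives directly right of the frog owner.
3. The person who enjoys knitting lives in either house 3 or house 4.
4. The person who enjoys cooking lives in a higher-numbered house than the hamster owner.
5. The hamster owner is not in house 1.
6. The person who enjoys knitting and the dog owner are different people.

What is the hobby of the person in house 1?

House 1 hobby: only origami fits.
House 4 pet: only dog fits.
Clue 6 places the person who enjoys knitting in house 3.
House 2 hobby: only photography fits.
That leaves cooking as the hobby for house 4.
That leaves frog as the pet for house 1.
Clue 1: the fish owner is in house 2.
House 3's pet must be hamster (nothing else left).
So: house 1 = origami/frog, house 2 = photography/fish, house 3 = knitting/hamster, house 4 = cooking/dog.

origami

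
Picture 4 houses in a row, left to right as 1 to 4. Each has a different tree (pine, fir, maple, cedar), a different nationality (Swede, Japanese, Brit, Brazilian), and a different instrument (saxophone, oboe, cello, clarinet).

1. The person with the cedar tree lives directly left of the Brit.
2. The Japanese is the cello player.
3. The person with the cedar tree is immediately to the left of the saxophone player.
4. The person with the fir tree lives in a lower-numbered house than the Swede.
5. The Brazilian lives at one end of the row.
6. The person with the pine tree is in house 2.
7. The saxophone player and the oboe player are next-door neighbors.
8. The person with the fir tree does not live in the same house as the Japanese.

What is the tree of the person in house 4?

By clue 6, the person with the pine tree is in house 2.
So house 4 gets maple for tree.
The person with the cedar tree is narrowed to house 1 or 3; consider each.
Placing it in house 1 leads to a contradiction, so it's in house 3.
From clue 1, the Brit must be in house 4.
Clue 3: the saxophone player is in house 4.
Clue 7 places the oboe player in house 3.
So house 1 gets fir for tree.
House 1 nationality: only Brazilian fits.
Clue 2: the Japanese is in house 2.
Clue 2 places the cello player in house 2.
That leaves Swede as the nationality for house 3.
That leaves clarinet as the instrument for house 1.
So: house 1 = fir/Brazilian/clarinet, house 2 = pine/Japanese/cello, house 3 = cedar/Swede/oboe, house 4 = maple/Brit/saxophone.

maple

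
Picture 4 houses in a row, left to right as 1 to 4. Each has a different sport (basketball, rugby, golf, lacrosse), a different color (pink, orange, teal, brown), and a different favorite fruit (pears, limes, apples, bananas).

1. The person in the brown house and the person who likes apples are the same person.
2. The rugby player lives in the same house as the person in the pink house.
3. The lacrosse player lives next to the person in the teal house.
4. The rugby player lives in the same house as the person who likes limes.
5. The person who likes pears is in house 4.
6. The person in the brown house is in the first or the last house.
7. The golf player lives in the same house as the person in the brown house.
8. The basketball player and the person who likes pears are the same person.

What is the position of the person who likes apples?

1

From clue 5, the person who likes pears must be in house 4.
By clue 8, the basketball player is in house 4.
So house 1 gets golf for sport.
Clue 1 places the person in the brown house in house 1.
Clue 1 places the person who likes apples in house 1.
The lacrosse player is narrowed to house 2 or 3; consider each.
Placing it in house 2 leads to a contradiction, so it's in house 3.
That leaves rugby as the sport for house 2.
From clue 2, the person in the pink house must be in house 2.
By clue 4, the person who likes limes is in house 2.
House 3 color: only orange fits.
House 4's color must be teal (nothing else left).
The only favorite fruit still possible for house 3 is bananas.
So: house 1 = golf/brown/apples, house 2 = rugby/pink/limes, house 3 = lacrosse/orange/bananas, house 4 = basketball/teal/pears.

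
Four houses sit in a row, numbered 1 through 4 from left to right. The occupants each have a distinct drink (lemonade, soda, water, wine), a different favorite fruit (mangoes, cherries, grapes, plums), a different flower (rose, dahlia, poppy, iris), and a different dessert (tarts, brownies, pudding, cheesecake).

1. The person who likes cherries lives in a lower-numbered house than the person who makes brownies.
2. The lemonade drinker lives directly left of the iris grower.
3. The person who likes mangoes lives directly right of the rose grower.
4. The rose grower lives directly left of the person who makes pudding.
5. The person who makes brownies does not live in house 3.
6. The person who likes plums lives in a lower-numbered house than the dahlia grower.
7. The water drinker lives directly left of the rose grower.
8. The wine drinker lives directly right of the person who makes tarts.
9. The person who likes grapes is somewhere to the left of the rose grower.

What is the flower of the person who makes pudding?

House 4's favorite fruit must be mangoes (nothing else left).
House 1's flower must be poppy (nothing else left).
Clue 3: the rose grower is in house 3.
Clue 4 places the person who makes pudding in house 4.
The water drinker is in house 2 (clue 7).
Clue 1: the person who likes cherries is in house 1.
That leaves grapes as the favorite fruit for house 2.
House 3's favorite fruit must be plums (nothing else left).
House 1 dessert: only cheesecake fits.
The only dessert still possible for house 2 is brownies.
The only dessert still possible for house 3 is tarts.
Clue 6 places the dahlia grower in house 4.
Clue 8 places the wine drinker in house 4.
That leaves iris as the flower for house 2.
Clue 2: the lemonade drinker is in house 1.
So house 3 gets soda for drink.
So: house 1 = lemonade/cherries/poppy/cheesecake, house 2 = water/grapes/iris/brownies, house 3 = soda/plums/rose/tarts, house 4 = wine/mangoes/dahlia/pudding.

dahlia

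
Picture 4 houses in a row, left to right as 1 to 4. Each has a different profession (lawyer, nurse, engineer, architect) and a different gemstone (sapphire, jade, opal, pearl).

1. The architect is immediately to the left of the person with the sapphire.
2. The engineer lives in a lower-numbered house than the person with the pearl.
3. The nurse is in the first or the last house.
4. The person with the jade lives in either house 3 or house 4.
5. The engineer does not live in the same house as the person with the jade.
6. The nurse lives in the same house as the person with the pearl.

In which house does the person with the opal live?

Clue 6 places the nurse in house 4.
From clue 6, the person with the pearl must be in house 4.
House 1 gemstone: only opal fits.
House 2 gemstone: only sapphire fits.
So house 3 gets jade for gemstone.
By clue 1, the architect is in house 1.
House 3 profession: only lawyer fits.
House 2 profession: only engineer fits.
So: house 1 = architect/opal, house 2 = engineer/sapphire, house 3 = lawyer/jade, house 4 = nurse/pearl.

1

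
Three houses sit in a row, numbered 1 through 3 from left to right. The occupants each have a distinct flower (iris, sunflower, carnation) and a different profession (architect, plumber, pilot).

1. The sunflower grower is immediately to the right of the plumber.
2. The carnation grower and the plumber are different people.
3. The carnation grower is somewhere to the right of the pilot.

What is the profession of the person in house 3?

architect

House 1 flower: only iris fits.
That leaves architect as the profession for house 3.
The carnation grower is narrowed to house 2 or 3; consider each.
Placing it in house 2 leads to a contradiction, so it's in house 3.
House 2 flower: only sunflower fits.
By clue 1, the plumber is in house 1.
House 2 profession: only pilot fits.
So: house 1 = iris/plumber, house 2 = sunflower/pilot, house 3 = carnation/architect.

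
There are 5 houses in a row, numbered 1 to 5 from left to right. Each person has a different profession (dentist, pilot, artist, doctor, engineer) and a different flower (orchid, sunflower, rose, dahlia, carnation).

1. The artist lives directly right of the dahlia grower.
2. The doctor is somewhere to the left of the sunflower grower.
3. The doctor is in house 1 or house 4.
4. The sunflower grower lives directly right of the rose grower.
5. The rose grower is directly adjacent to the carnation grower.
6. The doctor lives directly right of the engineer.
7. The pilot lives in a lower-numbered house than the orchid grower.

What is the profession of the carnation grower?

engineer

The doctor is in house 4 (clue 6).
By clue 6, the engineer is in house 3.
Clue 2: the sunflower grower is in house 5.
Clue 4: the rose grower is in house 4.
That leaves dahlia as the flower for house 1.
That leaves orchid as the flower for house 2.
The only flower still possible for house 3 is carnation.
By clue 1, the artist is in house 2.
By clue 7, the pilot is in house 1.
House 5 profession: only dentist fits.
So: house 1 = pilot/dahlia, house 2 = artist/orchid, house 3 = engineer/carnation, house 4 = doctor/rose, house 5 = dentist/sunflower.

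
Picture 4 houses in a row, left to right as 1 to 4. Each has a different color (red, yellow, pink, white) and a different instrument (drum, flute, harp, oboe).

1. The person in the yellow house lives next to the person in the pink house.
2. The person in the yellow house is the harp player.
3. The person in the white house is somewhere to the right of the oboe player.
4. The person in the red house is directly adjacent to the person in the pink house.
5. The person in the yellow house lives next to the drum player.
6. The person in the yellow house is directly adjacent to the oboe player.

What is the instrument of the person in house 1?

The person in the white house is narrowed to house 2 or 3 or 4; consider each.
Placing it in house 2 and house 3 leads to a contradiction, so it's in house 4.
The person in the pink house is narrowed to house 1 or 2 or 3; consider each.
Placing it in house 1 and house 3 leads to a contradiction, so it's in house 2.
By clue 6, the oboe player is in house 2.
By clue 5, the person in the yellow house is in house 3.
That leaves red as the color for house 1.
So house 4 gets drum for instrument.
Clue 2: the harp player is in house 3.
House 1's instrument must be flute (nothing else left).
So: house 1 = red/flute, house 2 = pink/oboe, house 3 = yellow/harp, house 4 = white/drum.

flute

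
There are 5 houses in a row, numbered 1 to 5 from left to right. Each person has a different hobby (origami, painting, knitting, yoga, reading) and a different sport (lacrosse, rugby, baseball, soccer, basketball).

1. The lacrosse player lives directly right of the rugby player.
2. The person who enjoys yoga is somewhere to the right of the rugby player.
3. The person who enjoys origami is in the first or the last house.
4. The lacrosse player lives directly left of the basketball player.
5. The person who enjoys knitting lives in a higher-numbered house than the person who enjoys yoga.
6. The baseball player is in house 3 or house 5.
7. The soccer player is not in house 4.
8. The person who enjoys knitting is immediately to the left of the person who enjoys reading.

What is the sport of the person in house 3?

lacrosse

The only sport still possible for house 4 is basketball.
Clue 4 places the lacrosse player in house 3.
House 5 sport: only baseball fits.
Clue 1 places the rugby player in house 2.
The person who enjoys yoga is in house 3 (clue 2).
From clue 5, the person who enjoys knitting must be in house 4.
The person who enjoys reading is in house 5 (clue 8).
That leaves painting as the hobby for house 2.
The only sport still possible for house 1 is soccer.
That leaves origami as the hobby for house 1.
So: house 1 = origami/soccer, house 2 = painting/rugby, house 3 = yoga/lacrosse, house 4 = knitting/basketball, house 5 = reading/baseball.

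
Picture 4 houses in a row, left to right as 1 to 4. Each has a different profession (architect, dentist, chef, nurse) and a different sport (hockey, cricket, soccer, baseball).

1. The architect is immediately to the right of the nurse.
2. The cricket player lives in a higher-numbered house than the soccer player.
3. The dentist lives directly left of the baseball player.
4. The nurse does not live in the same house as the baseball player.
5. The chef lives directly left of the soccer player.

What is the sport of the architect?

House 4 profession: only architect fits.
So house 1 gets hockey for sport.
The nurse is in house 3 (clue 1).
Clue 3: the dentist is in house 1.
By clue 3, the baseball player is in house 2.
So house 2 gets chef for profession.
House 4's sport must be cricket (nothing else left).
The only sport still possible for house 3 is soccer.
So: house 1 = dentist/hockey, house 2 = chef/baseball, house 3 = nurse/soccer, house 4 = architect/cricket.

cricket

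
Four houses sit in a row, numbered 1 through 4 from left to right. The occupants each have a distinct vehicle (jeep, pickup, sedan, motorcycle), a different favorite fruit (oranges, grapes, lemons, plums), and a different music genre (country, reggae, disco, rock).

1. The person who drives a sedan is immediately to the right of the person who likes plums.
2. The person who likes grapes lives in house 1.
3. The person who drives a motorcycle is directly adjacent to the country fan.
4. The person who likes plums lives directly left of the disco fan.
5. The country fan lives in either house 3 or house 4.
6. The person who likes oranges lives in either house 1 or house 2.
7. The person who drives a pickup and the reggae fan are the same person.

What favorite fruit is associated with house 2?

oranges

Clue 2 places the person who likes grapes in house 1.
The only favorite fruit still possible for house 4 is lemons.
So house 2 gets oranges for favorite fruit.
So house 3 gets plums for favorite fruit.
The person who drives a sedan is in house 4 (clue 1).
Clue 4: the disco fan is in house 4.
By clue 3, the person who drives a motorcycle is in house 2.
House 3's music genre must be country (nothing else left).
The person who drives a pickup is in house 1 (clue 7).
Clue 7: the reggae fan is in house 1.
House 3 vehicle: only jeep fits.
So house 2 gets rock for music genre.
So: house 1 = pickup/grapes/reggae, house 2 = motorcycle/oranges/rock, house 3 = jeep/plums/country, house 4 = sedan/lemons/disco.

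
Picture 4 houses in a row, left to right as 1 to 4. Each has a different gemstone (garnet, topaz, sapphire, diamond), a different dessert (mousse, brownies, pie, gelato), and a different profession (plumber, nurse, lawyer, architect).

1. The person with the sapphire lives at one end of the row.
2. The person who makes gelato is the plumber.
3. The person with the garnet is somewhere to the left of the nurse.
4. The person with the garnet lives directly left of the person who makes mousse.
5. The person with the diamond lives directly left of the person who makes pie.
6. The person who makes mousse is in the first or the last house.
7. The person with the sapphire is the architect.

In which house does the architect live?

The person who makes mousse is in house 4 (clue 6).
Clue 4 places the person with the garnet in house 3.
Clue 3: the nurse is in house 4.
That leaves architect as the profession for house 1.
By clue 7, the person with the sapphire is in house 1.
House 2's gemstone must be diamond (nothing else left).
House 4 gemstone: only topaz fits.
That leaves brownies as the dessert for house 1.
The person who makes pie is in house 3 (clue 5).
That leaves gelato as the dessert for house 2.
The plumber is in house 2 (clue 2).
The only profession still possible for house 3 is lawyer.
So: house 1 = sapphire/brownies/architect, house 2 = diamond/gelato/plumber, house 3 = garnet/pie/lawyer, house 4 = topaz/mousse/nurse.

1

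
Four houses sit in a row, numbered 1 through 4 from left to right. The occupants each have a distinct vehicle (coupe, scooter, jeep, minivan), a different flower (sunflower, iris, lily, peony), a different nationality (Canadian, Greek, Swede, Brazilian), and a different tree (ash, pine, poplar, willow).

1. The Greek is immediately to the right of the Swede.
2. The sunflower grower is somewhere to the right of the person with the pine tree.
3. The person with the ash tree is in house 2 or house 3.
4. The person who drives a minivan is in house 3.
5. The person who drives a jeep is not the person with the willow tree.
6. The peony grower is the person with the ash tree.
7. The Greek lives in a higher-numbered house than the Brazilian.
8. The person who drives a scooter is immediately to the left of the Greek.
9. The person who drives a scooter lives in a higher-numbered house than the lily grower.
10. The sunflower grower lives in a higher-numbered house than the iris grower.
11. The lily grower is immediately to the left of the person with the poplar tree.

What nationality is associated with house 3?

Greek

From clue 4, the person who drives a minivan must be in house 3.
That leaves sunflower as the flower for house 4.
House 4 tree: only willow fits.
Clue 8: the Greek is in house 3.
Clue 9: the lily grower is in house 1.
By clue 11, the person with the poplar tree is in house 2.
So house 1 gets jeep for vehicle.
That leaves scooter as the vehicle for house 2.
House 4 vehicle: only coupe fits.
So house 4 gets Canadian for nationality.
The only tree still possible for house 1 is pine.
House 3 tree: only ash fits.
The Swede is in house 2 (clue 1).
The peony grower is in house 3 (clue 6).
That leaves iris as the flower for house 2.
House 1 nationality: only Brazilian fits.
So: house 1 = jeep/lily/Brazilian/pine, house 2 = scooter/iris/Swede/poplar, house 3 = minivan/peony/Greek/ash, house 4 = coupe/sunflower/Canadian/willow.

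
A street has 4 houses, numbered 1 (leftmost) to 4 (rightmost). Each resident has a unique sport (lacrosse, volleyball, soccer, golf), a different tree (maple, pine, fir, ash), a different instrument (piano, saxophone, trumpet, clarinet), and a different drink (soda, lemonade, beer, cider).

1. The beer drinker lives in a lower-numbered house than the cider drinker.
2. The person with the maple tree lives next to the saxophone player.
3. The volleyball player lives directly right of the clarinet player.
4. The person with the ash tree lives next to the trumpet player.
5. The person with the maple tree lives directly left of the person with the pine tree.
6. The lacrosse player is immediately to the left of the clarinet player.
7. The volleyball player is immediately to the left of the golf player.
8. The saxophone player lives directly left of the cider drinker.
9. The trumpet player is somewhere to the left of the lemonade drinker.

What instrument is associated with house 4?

The only instrument still possible for house 4 is piano.
Clue 3: the volleyball player is in house 3.
Clue 3: the clarinet player is in house 2.
Clue 6 places the lacrosse player in house 1.
By clue 7, the golf player is in house 4.
So house 2 gets soccer for sport.
The person with the maple tree is in house 2 (clue 2).
The person with the pine tree is in house 3 (clue 5).
House 1's tree must be fir (nothing else left).
House 4 tree: only ash fits.
Clue 4 places the trumpet player in house 3.
Clue 9: the lemonade drinker is in house 4.
That leaves saxophone as the instrument for house 1.
So house 2 gets cider for drink.
Clue 1 places the beer drinker in house 1.
The only drink still possible for house 3 is soda.
So: house 1 = lacrosse/fir/saxophone/beer, house 2 = soccer/maple/clarinet/cider, house 3 = volleyball/pine/trumpet/soda, house 4 = golf/ash/piano/lemonade.

piano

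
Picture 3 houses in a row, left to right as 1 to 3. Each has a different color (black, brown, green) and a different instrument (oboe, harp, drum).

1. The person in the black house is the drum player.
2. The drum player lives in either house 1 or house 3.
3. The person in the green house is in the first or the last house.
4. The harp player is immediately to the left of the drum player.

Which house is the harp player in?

From clue 4, the harp player must be in house 2.
Clue 4 places the drum player in house 3.
That leaves oboe as the instrument for house 1.
By clue 1, the person in the black house is in house 3.
So house 1 gets green for color.
That leaves brown as the color for house 2.
So: house 1 = green/oboe, house 2 = brown/harp, house 3 = black/drum.

2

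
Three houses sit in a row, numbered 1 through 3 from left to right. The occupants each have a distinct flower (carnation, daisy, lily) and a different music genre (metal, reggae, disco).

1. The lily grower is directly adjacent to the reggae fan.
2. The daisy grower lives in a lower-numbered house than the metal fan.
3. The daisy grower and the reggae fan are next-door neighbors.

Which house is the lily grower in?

The daisy grower is narrowed to house 1 or 2; consider each.
Placing it in house 2 leads to a contradiction, so it's in house 1.
Clue 3 places the reggae fan in house 2.
So house 1 gets disco for music genre.
So house 3 gets metal for music genre.
By clue 1, the lily grower is in house 3.
House 2's flower must be carnation (nothing else left).
So: house 1 = daisy/disco, house 2 = carnation/reggae, house 3 = lily/metal.

3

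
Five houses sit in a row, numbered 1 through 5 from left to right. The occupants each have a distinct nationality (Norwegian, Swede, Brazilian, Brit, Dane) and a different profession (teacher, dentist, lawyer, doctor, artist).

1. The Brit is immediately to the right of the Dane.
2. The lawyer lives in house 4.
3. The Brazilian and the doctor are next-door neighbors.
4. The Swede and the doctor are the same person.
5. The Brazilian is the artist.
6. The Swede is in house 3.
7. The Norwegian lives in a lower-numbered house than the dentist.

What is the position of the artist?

Clue 2: the lawyer is in house 4.
Clue 6: the Swede is in house 3.
By clue 4, the doctor is in house 3.
House 5 nationality: only Brit fits.
By clue 1, the Dane is in house 4.
By clue 3, the Brazilian is in house 2.
By clue 5, the artist is in house 2.
House 1's nationality must be Norwegian (nothing else left).
House 1's profession must be teacher (nothing else left).
So house 5 gets dentist for profession.
So: house 1 = Norwegian/teacher, house 2 = Brazilian/artist, house 3 = Swede/doctor, house 4 = Dane/lawyer, house 5 = Brit/dentist.

2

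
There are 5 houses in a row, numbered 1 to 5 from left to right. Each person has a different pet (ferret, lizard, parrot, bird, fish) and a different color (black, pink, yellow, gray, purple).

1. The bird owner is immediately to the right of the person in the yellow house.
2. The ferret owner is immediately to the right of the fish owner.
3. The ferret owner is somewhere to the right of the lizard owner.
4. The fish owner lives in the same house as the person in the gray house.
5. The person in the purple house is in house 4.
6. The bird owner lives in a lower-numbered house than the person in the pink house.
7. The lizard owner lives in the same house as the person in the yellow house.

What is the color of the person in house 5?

The person in the purple house is in house 4 (clue 5).
House 5's pet must be parrot (nothing else left).
The person in the pink house is narrowed to house 3 or 5; consider each.
Placing it in house 3 leads to a contradiction, so it's in house 5.
The bird owner is narrowed to house 2 or 3 or 4; consider each.
Placing it in house 3 and house 4 leads to a contradiction, so it's in house 2.
From clue 1, the person in the yellow house must be in house 1.
By clue 7, the lizard owner is in house 1.
The only pet still possible for house 3 is fish.
That leaves ferret as the pet for house 4.
By clue 4, the person in the gray house is in house 3.
House 2's color must be black (nothing else left).
So: house 1 = lizard/yellow, house 2 = bird/black, house 3 = fish/gray, house 4 = ferret/purple, house 5 = parrot/pink.

pink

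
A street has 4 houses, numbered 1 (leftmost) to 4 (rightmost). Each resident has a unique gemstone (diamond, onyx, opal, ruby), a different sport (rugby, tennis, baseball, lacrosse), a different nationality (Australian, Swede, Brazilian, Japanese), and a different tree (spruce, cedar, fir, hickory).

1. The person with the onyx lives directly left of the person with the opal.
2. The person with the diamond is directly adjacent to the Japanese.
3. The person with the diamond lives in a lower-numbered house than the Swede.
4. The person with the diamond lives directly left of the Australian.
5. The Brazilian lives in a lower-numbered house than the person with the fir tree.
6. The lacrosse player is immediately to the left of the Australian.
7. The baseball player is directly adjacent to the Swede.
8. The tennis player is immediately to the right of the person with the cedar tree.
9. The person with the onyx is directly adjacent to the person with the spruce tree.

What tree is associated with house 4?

The person with the diamond is narrowed to house 1 or 2 or 3; consider each.
Placing it in house 1 and house 3 leads to a contradiction, so it's in house 2.
Clue 4: the Australian is in house 3.
The lacrosse player is in house 2 (clue 6).
House 1's sport must be rugby (nothing else left).
House 1's nationality must be Japanese (nothing else left).
So house 2 gets Brazilian for nationality.
House 4's nationality must be Swede (nothing else left).
Clue 1 places the person with the onyx in house 3.
Clue 1 places the person with the opal in house 4.
By clue 7, the baseball player is in house 3.
House 1's gemstone must be ruby (nothing else left).
The only sport still possible for house 4 is tennis.
That leaves hickory as the tree for house 1.
The person with the cedar tree is in house 3 (clue 8).
House 2 tree: only spruce fits.
So house 4 gets fir for tree.
So: house 1 = ruby/rugby/Japanese/hickory, house 2 = diamond/lacrosse/Brazilian/spruce, house 3 = onyx/baseball/Australian/cedar, house 4 = opal/tennis/Swede/fir.

fir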